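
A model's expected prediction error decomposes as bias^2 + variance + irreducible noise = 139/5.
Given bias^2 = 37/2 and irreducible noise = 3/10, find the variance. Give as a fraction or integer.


Total error = bias^2 + variance + irreducible noise. So variance = 139/5 - 37/2 - 3/10 = 9.

9


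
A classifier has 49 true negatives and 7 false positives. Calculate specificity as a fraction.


Specificity = TN / (TN + FP) = 49 / 56 = 7/8.

7/8


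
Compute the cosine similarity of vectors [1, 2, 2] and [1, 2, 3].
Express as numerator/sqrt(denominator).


dot = 11. |a|^2 = 9, |b|^2 = 14. cos = 11/sqrt(126).

11/sqrt(126)


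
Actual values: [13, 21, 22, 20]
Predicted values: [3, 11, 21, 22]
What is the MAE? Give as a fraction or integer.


MAE = (1/4) * (|13-3|=10 + |21-11|=10 + |22-21|=1 + |20-22|=2). Sum = 23. MAE = 23/4.

23/4


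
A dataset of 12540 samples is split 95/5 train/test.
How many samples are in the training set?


Test set = 12540 * 5% = 627. Training set = 12540 - 627 = 11913.

11913


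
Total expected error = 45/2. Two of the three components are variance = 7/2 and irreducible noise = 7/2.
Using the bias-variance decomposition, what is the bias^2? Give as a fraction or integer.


Total error = bias^2 + variance + irreducible noise. So bias^2 = 45/2 - 7/2 - 7/2 = 31/2.

31/2


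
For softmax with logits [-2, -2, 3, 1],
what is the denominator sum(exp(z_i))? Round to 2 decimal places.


Denom = e^-2=0.1353 + e^-2=0.1353 + e^3=20.0855 + e^1=2.7183. Sum = 23.0744, which rounds to 23.07.

23.07


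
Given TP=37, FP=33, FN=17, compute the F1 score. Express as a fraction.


Precision = 37/70 = 37/70. Recall = 37/54 = 37/54. F1 = 2*P*R/(P+R) = 37/62.

37/62


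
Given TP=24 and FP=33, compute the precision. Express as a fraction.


Precision = TP / (TP + FP) = 24 / 57 = 8/19.

8/19


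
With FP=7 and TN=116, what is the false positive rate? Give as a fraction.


FPR = FP / (FP + TN) = 7 / 123 = 7/123.

7/123


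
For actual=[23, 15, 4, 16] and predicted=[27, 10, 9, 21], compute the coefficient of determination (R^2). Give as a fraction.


Mean(y) = 29/2. SS_res = 91. SS_tot = 185. R^2 = 1 - 91/(185) = 94/185.

94/185


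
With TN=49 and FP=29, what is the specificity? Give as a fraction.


Specificity = TN / (TN + FP) = 49 / 78 = 49/78.

49/78


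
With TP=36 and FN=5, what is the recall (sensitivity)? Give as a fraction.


Recall = TP / (TP + FN) = 36 / 41 = 36/41.

36/41


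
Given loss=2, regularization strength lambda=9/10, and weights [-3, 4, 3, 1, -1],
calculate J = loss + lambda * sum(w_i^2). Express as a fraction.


L2 sq norm = sum(w^2) = 36. J = 2 + 9/10 * 36 = 172/5.

172/5


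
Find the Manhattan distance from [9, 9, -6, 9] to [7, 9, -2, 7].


d = sum of absolute differences: |9-7|=2 + |9-9|=0 + |-6--2|=4 + |9-7|=2 = 8.

8


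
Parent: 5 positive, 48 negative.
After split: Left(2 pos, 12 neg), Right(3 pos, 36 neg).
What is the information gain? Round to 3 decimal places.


H(parent) = 0.4508. H(left) = 0.5917, H(right) = 0.3912. Weighted = (14/53)*0.5917 + (39/53)*0.3912 = 0.4442. IG = 0.4508 - 0.4442 = 0.0066, which rounds to 0.007.

0.007


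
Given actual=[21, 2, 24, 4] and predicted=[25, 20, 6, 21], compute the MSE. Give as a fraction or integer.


MSE = (1/4) * ((21-25)^2=16 + (2-20)^2=324 + (24-6)^2=324 + (4-21)^2=289). Sum = 953. MSE = 953/4.

953/4


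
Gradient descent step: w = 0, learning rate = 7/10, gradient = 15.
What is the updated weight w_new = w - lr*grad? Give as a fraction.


w_new = 0 - 7/10 * 15 = 0 - 21/2 = -21/2.

-21/2


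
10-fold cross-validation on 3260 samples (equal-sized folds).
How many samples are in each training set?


Each validation fold has 3260/10 = 326 samples. Training set = 3260 - 326 = 2934.

2934


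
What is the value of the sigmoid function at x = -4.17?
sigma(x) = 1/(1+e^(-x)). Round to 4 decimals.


sigma(-4.17) = 1/(1+e^(4.17)) = 1/(1+64.715452) = 1/65.715452 = 0.0152.

0.0152


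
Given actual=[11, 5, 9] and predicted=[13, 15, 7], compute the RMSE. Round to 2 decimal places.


MSE = 36.0000. RMSE = sqrt(36.0000) = 6.00.

6.00


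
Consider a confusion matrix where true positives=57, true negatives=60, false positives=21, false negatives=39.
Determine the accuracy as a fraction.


Accuracy = (TP + TN) / (TP + TN + FP + FN) = (57 + 60) / 177 = 39/59.

39/59


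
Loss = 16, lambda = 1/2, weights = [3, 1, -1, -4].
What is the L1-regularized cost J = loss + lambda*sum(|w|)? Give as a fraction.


L1 norm = sum(|w|) = 9. J = 16 + 1/2 * 9 = 41/2.

41/2


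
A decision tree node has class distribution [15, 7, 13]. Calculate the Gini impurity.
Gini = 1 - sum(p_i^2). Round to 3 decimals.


Total = 35. Proportions: 15/35, 7/35, 13/35. sum(p_i^2) = 0.3616. Gini = 1 - 0.3616 = 0.6384, which rounds to 0.638.

0.638


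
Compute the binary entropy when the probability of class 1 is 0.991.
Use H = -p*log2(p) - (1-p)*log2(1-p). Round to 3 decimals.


H = -0.991*log2(0.991) - 0.009*log2(0.009) = 0.074.

0.074


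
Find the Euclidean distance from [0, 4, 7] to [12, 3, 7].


d = sqrt(sum of squared differences). (0-12)^2=144, (4-3)^2=1, (7-7)^2=0. Sum = 145.

sqrt(145)


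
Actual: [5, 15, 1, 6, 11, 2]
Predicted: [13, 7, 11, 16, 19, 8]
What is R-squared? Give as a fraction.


Mean(y) = 20/3. SS_res = 428. SS_tot = 436/3. R^2 = 1 - 428/(436/3) = -212/109.

-212/109


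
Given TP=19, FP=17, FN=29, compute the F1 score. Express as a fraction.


Precision = 19/36 = 19/36. Recall = 19/48 = 19/48. F1 = 2*P*R/(P+R) = 19/42.

19/42


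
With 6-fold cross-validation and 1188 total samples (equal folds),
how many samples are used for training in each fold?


Each validation fold has 1188/6 = 198 samples. Training set = 1188 - 198 = 990.

990


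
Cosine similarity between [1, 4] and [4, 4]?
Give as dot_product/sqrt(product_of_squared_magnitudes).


dot = 20. |a|^2 = 17, |b|^2 = 32. cos = 20/sqrt(544).

20/sqrt(544)


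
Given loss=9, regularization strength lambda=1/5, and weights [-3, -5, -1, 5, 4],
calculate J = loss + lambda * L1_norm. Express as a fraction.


L1 norm = sum(|w|) = 18. J = 9 + 1/5 * 18 = 63/5.

63/5


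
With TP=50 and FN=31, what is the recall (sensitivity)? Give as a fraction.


Recall = TP / (TP + FN) = 50 / 81 = 50/81.

50/81


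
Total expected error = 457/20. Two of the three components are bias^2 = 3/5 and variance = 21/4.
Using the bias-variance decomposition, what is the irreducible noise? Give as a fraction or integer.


Total error = bias^2 + variance + irreducible noise. So irreducible noise = 457/20 - 3/5 - 21/4 = 17.

17


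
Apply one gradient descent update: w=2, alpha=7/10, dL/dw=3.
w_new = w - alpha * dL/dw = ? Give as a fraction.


w_new = 2 - 7/10 * 3 = 2 - 21/10 = -1/10.

-1/10


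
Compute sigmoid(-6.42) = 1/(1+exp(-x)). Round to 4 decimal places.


sigma(-6.42) = 1/(1+e^(6.42)) = 1/(1+614.003114) = 1/615.003114 = 0.0016.

0.0016


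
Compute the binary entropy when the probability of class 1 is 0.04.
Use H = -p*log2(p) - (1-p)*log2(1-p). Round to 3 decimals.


H = -0.04*log2(0.04) - 0.96*log2(0.96) = 0.242.

0.242


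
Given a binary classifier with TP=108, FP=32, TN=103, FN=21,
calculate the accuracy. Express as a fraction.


Accuracy = (TP + TN) / (TP + TN + FP + FN) = (108 + 103) / 264 = 211/264.

211/264


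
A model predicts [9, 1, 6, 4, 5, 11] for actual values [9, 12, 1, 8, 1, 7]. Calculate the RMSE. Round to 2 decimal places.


MSE = 32.3333. RMSE = sqrt(32.3333) = 5.69.

5.69


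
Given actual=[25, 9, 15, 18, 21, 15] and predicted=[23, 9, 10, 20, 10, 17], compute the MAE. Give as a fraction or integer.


MAE = (1/6) * (|25-23|=2 + |9-9|=0 + |15-10|=5 + |18-20|=2 + |21-10|=11 + |15-17|=2). Sum = 22. MAE = 11/3.

11/3


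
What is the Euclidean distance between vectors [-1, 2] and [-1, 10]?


d = sqrt(sum of squared differences). (-1--1)^2=0, (2-10)^2=64. Sum = 64.

8


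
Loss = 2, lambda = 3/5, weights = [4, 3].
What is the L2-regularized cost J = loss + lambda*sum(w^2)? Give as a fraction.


L2 sq norm = sum(w^2) = 25. J = 2 + 3/5 * 25 = 17.

17


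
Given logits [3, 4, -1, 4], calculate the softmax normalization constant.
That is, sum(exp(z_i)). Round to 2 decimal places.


Denom = e^3=20.0855 + e^4=54.5982 + e^-1=0.3679 + e^4=54.5982. Sum = 129.6498, which rounds to 129.65.

129.65


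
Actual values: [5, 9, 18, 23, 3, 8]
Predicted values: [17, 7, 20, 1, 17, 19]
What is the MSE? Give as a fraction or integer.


MSE = (1/6) * ((5-17)^2=144 + (9-7)^2=4 + (18-20)^2=4 + (23-1)^2=484 + (3-17)^2=196 + (8-19)^2=121). Sum = 953. MSE = 953/6.

953/6


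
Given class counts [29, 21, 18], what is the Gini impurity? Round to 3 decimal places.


Total = 68. Proportions: 29/68, 21/68, 18/68. sum(p_i^2) = 0.3473. Gini = 1 - 0.3473 = 0.6527, which rounds to 0.653.

0.653


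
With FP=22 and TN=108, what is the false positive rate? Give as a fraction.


FPR = FP / (FP + TN) = 22 / 130 = 11/65.

11/65


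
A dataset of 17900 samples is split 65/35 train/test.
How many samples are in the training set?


Test set = 17900 * 35% = 6265. Training set = 17900 - 6265 = 11635.

11635


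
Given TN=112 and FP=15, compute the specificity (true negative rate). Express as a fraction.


Specificity = TN / (TN + FP) = 112 / 127 = 112/127.

112/127


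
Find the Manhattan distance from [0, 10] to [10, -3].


d = sum of absolute differences: |0-10|=10 + |10--3|=13 = 23.

23


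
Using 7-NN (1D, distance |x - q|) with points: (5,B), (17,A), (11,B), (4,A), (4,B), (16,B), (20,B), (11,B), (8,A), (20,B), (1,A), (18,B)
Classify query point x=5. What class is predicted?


Distances: |5-5|=0, |17-5|=12, |11-5|=6, |4-5|=1, |4-5|=1, |16-5|=11, |20-5|=15, |11-5|=6, |8-5|=3, |20-5|=15, |1-5|=4, |18-5|=13. 7 nearest: (5,B), (4,A), (4,B), (8,A), (1,A), (11,B), (11,B). Counts: {'B': 4, 'A': 3}. Majority class: B.

B


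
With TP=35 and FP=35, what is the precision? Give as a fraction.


Precision = TP / (TP + FP) = 35 / 70 = 1/2.

1/2


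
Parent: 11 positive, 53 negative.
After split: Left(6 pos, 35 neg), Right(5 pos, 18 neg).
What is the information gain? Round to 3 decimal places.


H(parent) = 0.6620. H(left) = 0.6006, H(right) = 0.7554. Weighted = (41/64)*0.6006 + (23/64)*0.7554 = 0.6562. IG = 0.6620 - 0.6562 = 0.0058, which rounds to 0.006.

0.006


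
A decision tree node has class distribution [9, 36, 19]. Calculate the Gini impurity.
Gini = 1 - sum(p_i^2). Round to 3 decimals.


Total = 64. Proportions: 9/64, 36/64, 19/64. sum(p_i^2) = 0.4243. Gini = 1 - 0.4243 = 0.5757, which rounds to 0.576.

0.576


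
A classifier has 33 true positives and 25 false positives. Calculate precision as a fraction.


Precision = TP / (TP + FP) = 33 / 58 = 33/58.

33/58


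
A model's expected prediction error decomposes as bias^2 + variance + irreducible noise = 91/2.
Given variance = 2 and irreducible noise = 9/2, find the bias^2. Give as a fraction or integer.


Total error = bias^2 + variance + irreducible noise. So bias^2 = 91/2 - 2 - 9/2 = 39.

39


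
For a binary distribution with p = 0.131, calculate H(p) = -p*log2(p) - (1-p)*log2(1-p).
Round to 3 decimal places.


H = -0.131*log2(0.131) - 0.869*log2(0.869) = 0.560.

0.560


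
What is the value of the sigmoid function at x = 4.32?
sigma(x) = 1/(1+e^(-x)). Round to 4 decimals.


sigma(4.32) = 1/(1+e^(-4.32)) = 1/(1+0.013300) = 1/1.013300 = 0.9869.

0.9869


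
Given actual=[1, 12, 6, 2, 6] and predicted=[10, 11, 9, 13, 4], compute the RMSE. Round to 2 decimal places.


MSE = 43.2000. RMSE = sqrt(43.2000) = 6.57.

6.57


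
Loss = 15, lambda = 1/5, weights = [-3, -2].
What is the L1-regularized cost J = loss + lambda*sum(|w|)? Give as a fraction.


L1 norm = sum(|w|) = 5. J = 15 + 1/5 * 5 = 16.

16


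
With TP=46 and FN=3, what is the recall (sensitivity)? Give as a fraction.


Recall = TP / (TP + FN) = 46 / 49 = 46/49.

46/49


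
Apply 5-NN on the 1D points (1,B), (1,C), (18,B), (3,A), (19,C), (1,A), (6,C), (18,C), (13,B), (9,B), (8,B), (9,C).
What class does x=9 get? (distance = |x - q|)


Distances: |1-9|=8, |1-9|=8, |18-9|=9, |3-9|=6, |19-9|=10, |1-9|=8, |6-9|=3, |18-9|=9, |13-9|=4, |9-9|=0, |8-9|=1, |9-9|=0. 5 nearest: (9,B), (9,C), (8,B), (6,C), (13,B). Counts: {'B': 3, 'C': 2}. Majority class: B.

B


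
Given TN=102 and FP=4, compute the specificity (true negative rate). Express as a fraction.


Specificity = TN / (TN + FP) = 102 / 106 = 51/53.

51/53


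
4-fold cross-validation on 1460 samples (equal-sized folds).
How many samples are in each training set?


Each validation fold has 1460/4 = 365 samples. Training set = 1460 - 365 = 1095.

1095


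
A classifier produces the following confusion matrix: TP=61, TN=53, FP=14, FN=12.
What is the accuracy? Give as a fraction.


Accuracy = (TP + TN) / (TP + TN + FP + FN) = (61 + 53) / 140 = 57/70.

57/70


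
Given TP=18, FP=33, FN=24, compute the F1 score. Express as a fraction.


Precision = 18/51 = 6/17. Recall = 18/42 = 3/7. F1 = 2*P*R/(P+R) = 12/31.

12/31


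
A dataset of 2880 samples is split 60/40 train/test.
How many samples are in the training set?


Test set = 2880 * 40% = 1152. Training set = 2880 - 1152 = 1728.

1728


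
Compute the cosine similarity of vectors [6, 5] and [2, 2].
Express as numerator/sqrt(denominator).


dot = 22. |a|^2 = 61, |b|^2 = 8. cos = 22/sqrt(488).

22/sqrt(488)


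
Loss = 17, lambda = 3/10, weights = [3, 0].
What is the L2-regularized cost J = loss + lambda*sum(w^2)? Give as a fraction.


L2 sq norm = sum(w^2) = 9. J = 17 + 3/10 * 9 = 197/10.

197/10


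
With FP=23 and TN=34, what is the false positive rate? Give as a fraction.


FPR = FP / (FP + TN) = 23 / 57 = 23/57.

23/57


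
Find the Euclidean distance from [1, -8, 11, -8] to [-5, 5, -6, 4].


d = sqrt(sum of squared differences). (1--5)^2=36, (-8-5)^2=169, (11--6)^2=289, (-8-4)^2=144. Sum = 638.

sqrt(638)


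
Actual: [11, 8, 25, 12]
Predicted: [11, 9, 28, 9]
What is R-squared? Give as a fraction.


Mean(y) = 14. SS_res = 19. SS_tot = 170. R^2 = 1 - 19/(170) = 151/170.

151/170


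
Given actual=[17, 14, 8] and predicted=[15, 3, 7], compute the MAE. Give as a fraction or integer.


MAE = (1/3) * (|17-15|=2 + |14-3|=11 + |8-7|=1). Sum = 14. MAE = 14/3.

14/3


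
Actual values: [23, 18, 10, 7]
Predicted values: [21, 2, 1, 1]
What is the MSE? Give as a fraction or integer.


MSE = (1/4) * ((23-21)^2=4 + (18-2)^2=256 + (10-1)^2=81 + (7-1)^2=36). Sum = 377. MSE = 377/4.

377/4


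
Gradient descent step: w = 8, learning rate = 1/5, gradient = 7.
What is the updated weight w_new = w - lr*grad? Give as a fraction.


w_new = 8 - 1/5 * 7 = 8 - 7/5 = 33/5.

33/5


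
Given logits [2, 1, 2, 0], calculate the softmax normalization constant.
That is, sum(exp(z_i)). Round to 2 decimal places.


Denom = e^2=7.3891 + e^1=2.7183 + e^2=7.3891 + e^0=1.0000. Sum = 18.4965, which rounds to 18.50.

18.50


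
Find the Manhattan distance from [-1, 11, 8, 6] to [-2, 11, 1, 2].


d = sum of absolute differences: |-1--2|=1 + |11-11|=0 + |8-1|=7 + |6-2|=4 = 12.

12


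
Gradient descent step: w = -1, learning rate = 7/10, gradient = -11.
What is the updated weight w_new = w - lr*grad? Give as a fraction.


w_new = -1 - 7/10 * -11 = -1 - -77/10 = 67/10.

67/10


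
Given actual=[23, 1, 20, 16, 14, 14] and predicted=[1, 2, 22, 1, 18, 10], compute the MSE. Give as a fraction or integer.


MSE = (1/6) * ((23-1)^2=484 + (1-2)^2=1 + (20-22)^2=4 + (16-1)^2=225 + (14-18)^2=16 + (14-10)^2=16). Sum = 746. MSE = 373/3.

373/3


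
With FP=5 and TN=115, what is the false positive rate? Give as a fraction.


FPR = FP / (FP + TN) = 5 / 120 = 1/24.

1/24


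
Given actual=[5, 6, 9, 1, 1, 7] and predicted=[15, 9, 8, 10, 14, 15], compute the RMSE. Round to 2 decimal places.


MSE = 70.6667. RMSE = sqrt(70.6667) = 8.41.

8.41


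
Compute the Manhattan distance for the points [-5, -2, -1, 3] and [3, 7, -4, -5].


d = sum of absolute differences: |-5-3|=8 + |-2-7|=9 + |-1--4|=3 + |3--5|=8 = 28.

28


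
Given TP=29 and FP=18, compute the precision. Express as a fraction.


Precision = TP / (TP + FP) = 29 / 47 = 29/47.

29/47


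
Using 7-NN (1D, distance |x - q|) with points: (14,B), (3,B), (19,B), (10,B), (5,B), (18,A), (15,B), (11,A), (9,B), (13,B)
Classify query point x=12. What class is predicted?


Distances: |14-12|=2, |3-12|=9, |19-12|=7, |10-12|=2, |5-12|=7, |18-12|=6, |15-12|=3, |11-12|=1, |9-12|=3, |13-12|=1. 7 nearest: (11,A), (13,B), (14,B), (10,B), (15,B), (9,B), (18,A). Counts: {'A': 2, 'B': 5}. Majority class: B.

B


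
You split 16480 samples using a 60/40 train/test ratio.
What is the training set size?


Test set = 16480 * 40% = 6592. Training set = 16480 - 6592 = 9888.

9888


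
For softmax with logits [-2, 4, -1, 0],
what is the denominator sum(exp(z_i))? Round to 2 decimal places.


Denom = e^-2=0.1353 + e^4=54.5982 + e^-1=0.3679 + e^0=1.0000. Sum = 56.1014, which rounds to 56.10.

56.10


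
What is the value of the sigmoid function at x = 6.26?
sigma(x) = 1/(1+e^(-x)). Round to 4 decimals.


sigma(6.26) = 1/(1+e^(-6.26)) = 1/(1+0.001911) = 1/1.001911 = 0.9981.

0.9981


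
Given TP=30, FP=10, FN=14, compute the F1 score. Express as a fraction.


Precision = 30/40 = 3/4. Recall = 30/44 = 15/22. F1 = 2*P*R/(P+R) = 5/7.

5/7


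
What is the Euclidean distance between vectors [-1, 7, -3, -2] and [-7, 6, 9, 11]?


d = sqrt(sum of squared differences). (-1--7)^2=36, (7-6)^2=1, (-3-9)^2=144, (-2-11)^2=169. Sum = 350.

sqrt(350)


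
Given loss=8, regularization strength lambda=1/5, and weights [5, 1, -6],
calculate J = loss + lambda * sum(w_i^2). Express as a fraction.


L2 sq norm = sum(w^2) = 62. J = 8 + 1/5 * 62 = 102/5.

102/5


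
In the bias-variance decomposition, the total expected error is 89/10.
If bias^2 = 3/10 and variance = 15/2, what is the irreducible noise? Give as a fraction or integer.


Total error = bias^2 + variance + irreducible noise. So irreducible noise = 89/10 - 3/10 - 15/2 = 11/10.

11/10


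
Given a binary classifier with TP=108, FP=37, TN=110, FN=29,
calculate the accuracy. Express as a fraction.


Accuracy = (TP + TN) / (TP + TN + FP + FN) = (108 + 110) / 284 = 109/142.

109/142


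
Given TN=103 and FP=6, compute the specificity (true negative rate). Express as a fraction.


Specificity = TN / (TN + FP) = 103 / 109 = 103/109.

103/109


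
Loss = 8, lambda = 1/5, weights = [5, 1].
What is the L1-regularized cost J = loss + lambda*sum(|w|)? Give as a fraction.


L1 norm = sum(|w|) = 6. J = 8 + 1/5 * 6 = 46/5.

46/5


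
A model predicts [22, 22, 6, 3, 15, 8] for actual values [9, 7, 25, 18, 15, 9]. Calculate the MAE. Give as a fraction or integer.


MAE = (1/6) * (|9-22|=13 + |7-22|=15 + |25-6|=19 + |18-3|=15 + |15-15|=0 + |9-8|=1). Sum = 63. MAE = 21/2.

21/2


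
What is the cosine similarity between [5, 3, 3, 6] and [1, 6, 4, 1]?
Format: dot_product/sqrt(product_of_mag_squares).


dot = 41. |a|^2 = 79, |b|^2 = 54. cos = 41/sqrt(4266).

41/sqrt(4266)


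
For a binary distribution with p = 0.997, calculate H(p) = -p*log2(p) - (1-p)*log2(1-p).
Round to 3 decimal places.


H = -0.997*log2(0.997) - 0.003*log2(0.003) = 0.029.

0.029


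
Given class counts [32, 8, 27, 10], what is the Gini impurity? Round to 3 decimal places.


Total = 77. Proportions: 32/77, 8/77, 27/77, 10/77. sum(p_i^2) = 0.3233. Gini = 1 - 0.3233 = 0.6767, which rounds to 0.677.

0.677


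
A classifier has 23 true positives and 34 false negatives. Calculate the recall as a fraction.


Recall = TP / (TP + FN) = 23 / 57 = 23/57.

23/57


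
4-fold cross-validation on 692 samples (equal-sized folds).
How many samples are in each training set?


Each validation fold has 692/4 = 173 samples. Training set = 692 - 173 = 519.

519


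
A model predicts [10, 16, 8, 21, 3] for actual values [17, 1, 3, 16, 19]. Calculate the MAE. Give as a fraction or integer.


MAE = (1/5) * (|17-10|=7 + |1-16|=15 + |3-8|=5 + |16-21|=5 + |19-3|=16). Sum = 48. MAE = 48/5.

48/5


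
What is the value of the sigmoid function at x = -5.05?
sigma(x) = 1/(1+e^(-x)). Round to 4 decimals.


sigma(-5.05) = 1/(1+e^(5.05)) = 1/(1+156.022464) = 1/157.022464 = 0.0064.

0.0064


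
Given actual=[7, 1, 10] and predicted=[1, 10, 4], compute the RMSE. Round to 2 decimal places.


MSE = 51.0000. RMSE = sqrt(51.0000) = 7.14.

7.14


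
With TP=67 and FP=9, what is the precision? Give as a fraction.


Precision = TP / (TP + FP) = 67 / 76 = 67/76.

67/76


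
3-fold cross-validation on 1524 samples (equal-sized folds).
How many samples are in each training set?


Each validation fold has 1524/3 = 508 samples. Training set = 1524 - 508 = 1016.

1016


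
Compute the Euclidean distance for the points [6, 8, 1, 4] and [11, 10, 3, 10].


d = sqrt(sum of squared differences). (6-11)^2=25, (8-10)^2=4, (1-3)^2=4, (4-10)^2=36. Sum = 69.

sqrt(69)


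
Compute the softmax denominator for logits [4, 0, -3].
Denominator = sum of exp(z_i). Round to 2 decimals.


Denom = e^4=54.5982 + e^0=1.0000 + e^-3=0.0498. Sum = 55.6480, which rounds to 55.65.

55.65


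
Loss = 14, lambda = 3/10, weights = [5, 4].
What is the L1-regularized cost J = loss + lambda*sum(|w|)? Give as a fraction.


L1 norm = sum(|w|) = 9. J = 14 + 3/10 * 9 = 167/10.

167/10


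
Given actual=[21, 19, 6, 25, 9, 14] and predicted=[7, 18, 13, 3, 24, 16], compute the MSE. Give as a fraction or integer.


MSE = (1/6) * ((21-7)^2=196 + (19-18)^2=1 + (6-13)^2=49 + (25-3)^2=484 + (9-24)^2=225 + (14-16)^2=4). Sum = 959. MSE = 959/6.

959/6


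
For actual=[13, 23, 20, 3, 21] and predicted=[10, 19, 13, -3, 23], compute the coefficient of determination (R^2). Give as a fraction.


Mean(y) = 16. SS_res = 114. SS_tot = 268. R^2 = 1 - 114/(268) = 77/134.

77/134


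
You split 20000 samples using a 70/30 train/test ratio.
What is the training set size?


Test set = 20000 * 30% = 6000. Training set = 20000 - 6000 = 14000.

14000


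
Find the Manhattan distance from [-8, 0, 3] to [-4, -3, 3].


d = sum of absolute differences: |-8--4|=4 + |0--3|=3 + |3-3|=0 = 7.

7


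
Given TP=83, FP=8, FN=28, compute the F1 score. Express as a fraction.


Precision = 83/91 = 83/91. Recall = 83/111 = 83/111. F1 = 2*P*R/(P+R) = 83/101.

83/101


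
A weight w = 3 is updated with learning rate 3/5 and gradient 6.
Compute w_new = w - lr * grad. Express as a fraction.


w_new = 3 - 3/5 * 6 = 3 - 18/5 = -3/5.

-3/5


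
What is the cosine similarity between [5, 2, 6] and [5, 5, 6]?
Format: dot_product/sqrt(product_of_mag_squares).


dot = 71. |a|^2 = 65, |b|^2 = 86. cos = 71/sqrt(5590).

71/sqrt(5590)


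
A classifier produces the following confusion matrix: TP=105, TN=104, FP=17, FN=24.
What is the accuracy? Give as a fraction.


Accuracy = (TP + TN) / (TP + TN + FP + FN) = (105 + 104) / 250 = 209/250.

209/250


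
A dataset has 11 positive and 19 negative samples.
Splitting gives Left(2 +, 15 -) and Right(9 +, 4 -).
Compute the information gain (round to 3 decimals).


H(parent) = 0.9481. H(left) = 0.5226, H(right) = 0.8905. Weighted = (17/30)*0.5226 + (13/30)*0.8905 = 0.6820. IG = 0.9481 - 0.6820 = 0.2661, which rounds to 0.266.

0.266


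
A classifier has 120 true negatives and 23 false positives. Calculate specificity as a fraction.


Specificity = TN / (TN + FP) = 120 / 143 = 120/143.

120/143


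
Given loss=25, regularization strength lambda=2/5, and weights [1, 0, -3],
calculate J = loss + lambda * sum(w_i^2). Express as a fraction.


L2 sq norm = sum(w^2) = 10. J = 25 + 2/5 * 10 = 29.

29


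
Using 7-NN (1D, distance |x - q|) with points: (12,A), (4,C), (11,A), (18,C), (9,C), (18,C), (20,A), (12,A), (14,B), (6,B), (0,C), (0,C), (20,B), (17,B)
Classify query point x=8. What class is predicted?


Distances: |12-8|=4, |4-8|=4, |11-8|=3, |18-8|=10, |9-8|=1, |18-8|=10, |20-8|=12, |12-8|=4, |14-8|=6, |6-8|=2, |0-8|=8, |0-8|=8, |20-8|=12, |17-8|=9. 7 nearest: (9,C), (6,B), (11,A), (12,A), (12,A), (4,C), (14,B). Counts: {'C': 2, 'B': 2, 'A': 3}. Majority class: A.

A


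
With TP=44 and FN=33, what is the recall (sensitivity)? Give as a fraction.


Recall = TP / (TP + FN) = 44 / 77 = 4/7.

4/7


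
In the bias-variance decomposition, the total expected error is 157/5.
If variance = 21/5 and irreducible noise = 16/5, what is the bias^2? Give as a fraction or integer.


Total error = bias^2 + variance + irreducible noise. So bias^2 = 157/5 - 21/5 - 16/5 = 24.

24


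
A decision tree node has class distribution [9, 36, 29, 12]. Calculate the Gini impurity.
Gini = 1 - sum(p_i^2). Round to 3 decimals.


Total = 86. Proportions: 9/86, 36/86, 29/86, 12/86. sum(p_i^2) = 0.3194. Gini = 1 - 0.3194 = 0.6806, which rounds to 0.681.

0.681


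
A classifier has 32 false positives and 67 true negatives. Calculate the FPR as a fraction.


FPR = FP / (FP + TN) = 32 / 99 = 32/99.

32/99


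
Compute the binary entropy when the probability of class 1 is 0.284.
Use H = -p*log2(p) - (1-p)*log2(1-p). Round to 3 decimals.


H = -0.284*log2(0.284) - 0.716*log2(0.716) = 0.861.

0.861


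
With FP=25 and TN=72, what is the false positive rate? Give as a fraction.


FPR = FP / (FP + TN) = 25 / 97 = 25/97.

25/97


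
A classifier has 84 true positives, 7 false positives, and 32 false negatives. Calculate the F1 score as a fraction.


Precision = 84/91 = 12/13. Recall = 84/116 = 21/29. F1 = 2*P*R/(P+R) = 56/69.

56/69


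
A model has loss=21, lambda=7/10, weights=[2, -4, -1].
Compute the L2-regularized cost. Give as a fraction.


L2 sq norm = sum(w^2) = 21. J = 21 + 7/10 * 21 = 357/10.

357/10


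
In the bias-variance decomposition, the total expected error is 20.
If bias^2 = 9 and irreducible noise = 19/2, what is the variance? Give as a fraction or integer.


Total error = bias^2 + variance + irreducible noise. So variance = 20 - 9 - 19/2 = 3/2.

3/2


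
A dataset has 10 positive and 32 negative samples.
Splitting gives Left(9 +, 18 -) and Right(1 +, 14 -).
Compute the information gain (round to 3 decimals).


H(parent) = 0.7919. H(left) = 0.9183, H(right) = 0.3534. Weighted = (27/42)*0.9183 + (15/42)*0.3534 = 0.7166. IG = 0.7919 - 0.7166 = 0.0753, which rounds to 0.075.

0.075


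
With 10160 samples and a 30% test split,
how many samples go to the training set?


Test set = 10160 * 30% = 3048. Training set = 10160 - 3048 = 7112.

7112


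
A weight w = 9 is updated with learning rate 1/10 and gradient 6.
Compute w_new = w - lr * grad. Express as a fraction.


w_new = 9 - 1/10 * 6 = 9 - 3/5 = 42/5.

42/5


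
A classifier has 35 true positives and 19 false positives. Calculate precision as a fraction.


Precision = TP / (TP + FP) = 35 / 54 = 35/54.

35/54


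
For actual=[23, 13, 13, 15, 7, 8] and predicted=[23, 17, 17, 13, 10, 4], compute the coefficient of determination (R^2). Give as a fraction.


Mean(y) = 79/6. SS_res = 61. SS_tot = 989/6. R^2 = 1 - 61/(989/6) = 623/989.

623/989


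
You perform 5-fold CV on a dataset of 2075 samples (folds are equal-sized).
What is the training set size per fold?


Each validation fold has 2075/5 = 415 samples. Training set = 2075 - 415 = 1660.

1660


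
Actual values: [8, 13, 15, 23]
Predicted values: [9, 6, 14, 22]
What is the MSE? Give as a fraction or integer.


MSE = (1/4) * ((8-9)^2=1 + (13-6)^2=49 + (15-14)^2=1 + (23-22)^2=1). Sum = 52. MSE = 13.

13


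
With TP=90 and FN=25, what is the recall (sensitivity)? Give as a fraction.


Recall = TP / (TP + FN) = 90 / 115 = 18/23.

18/23


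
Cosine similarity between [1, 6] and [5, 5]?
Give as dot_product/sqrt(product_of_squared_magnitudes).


dot = 35. |a|^2 = 37, |b|^2 = 50. cos = 35/sqrt(1850).

35/sqrt(1850)


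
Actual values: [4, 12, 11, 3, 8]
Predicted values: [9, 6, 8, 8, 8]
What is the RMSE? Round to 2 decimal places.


MSE = 19.0000. RMSE = sqrt(19.0000) = 4.36.

4.36


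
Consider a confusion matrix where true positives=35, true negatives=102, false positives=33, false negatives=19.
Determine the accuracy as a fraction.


Accuracy = (TP + TN) / (TP + TN + FP + FN) = (35 + 102) / 189 = 137/189.

137/189


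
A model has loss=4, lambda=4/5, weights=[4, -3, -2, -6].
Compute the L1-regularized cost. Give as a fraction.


L1 norm = sum(|w|) = 15. J = 4 + 4/5 * 15 = 16.

16


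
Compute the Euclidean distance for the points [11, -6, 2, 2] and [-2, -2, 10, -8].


d = sqrt(sum of squared differences). (11--2)^2=169, (-6--2)^2=16, (2-10)^2=64, (2--8)^2=100. Sum = 349.

sqrt(349)


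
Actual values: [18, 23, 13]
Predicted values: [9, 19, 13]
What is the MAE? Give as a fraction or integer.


MAE = (1/3) * (|18-9|=9 + |23-19|=4 + |13-13|=0). Sum = 13. MAE = 13/3.

13/3


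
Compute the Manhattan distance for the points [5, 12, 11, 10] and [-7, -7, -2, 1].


d = sum of absolute differences: |5--7|=12 + |12--7|=19 + |11--2|=13 + |10-1|=9 = 53.

53


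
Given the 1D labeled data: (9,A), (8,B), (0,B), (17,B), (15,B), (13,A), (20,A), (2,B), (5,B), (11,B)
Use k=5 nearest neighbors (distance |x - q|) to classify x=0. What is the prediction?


Distances: |9-0|=9, |8-0|=8, |0-0|=0, |17-0|=17, |15-0|=15, |13-0|=13, |20-0|=20, |2-0|=2, |5-0|=5, |11-0|=11. 5 nearest: (0,B), (2,B), (5,B), (8,B), (9,A). Counts: {'B': 4, 'A': 1}. Majority class: B.

B


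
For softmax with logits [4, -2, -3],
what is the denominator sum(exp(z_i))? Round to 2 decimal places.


Denom = e^4=54.5982 + e^-2=0.1353 + e^-3=0.0498. Sum = 54.7833, which rounds to 54.78.

54.78


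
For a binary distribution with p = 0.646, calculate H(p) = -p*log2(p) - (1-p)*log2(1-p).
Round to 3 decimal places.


H = -0.646*log2(0.646) - 0.354*log2(0.354) = 0.938.

0.938


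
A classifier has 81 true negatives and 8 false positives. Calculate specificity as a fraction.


Specificity = TN / (TN + FP) = 81 / 89 = 81/89.

81/89


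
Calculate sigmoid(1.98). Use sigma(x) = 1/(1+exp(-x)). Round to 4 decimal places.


sigma(1.98) = 1/(1+e^(-1.98)) = 1/(1+0.138069) = 1/1.138069 = 0.8787.

0.8787


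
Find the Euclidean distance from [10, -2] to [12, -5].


d = sqrt(sum of squared differences). (10-12)^2=4, (-2--5)^2=9. Sum = 13.

sqrt(13)


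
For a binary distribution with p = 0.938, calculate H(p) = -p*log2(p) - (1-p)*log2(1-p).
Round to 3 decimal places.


H = -0.938*log2(0.938) - 0.062*log2(0.062) = 0.335.

0.335


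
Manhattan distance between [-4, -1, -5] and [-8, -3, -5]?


d = sum of absolute differences: |-4--8|=4 + |-1--3|=2 + |-5--5|=0 = 6.

6


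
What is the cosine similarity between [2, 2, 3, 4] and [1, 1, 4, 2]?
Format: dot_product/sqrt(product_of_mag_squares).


dot = 24. |a|^2 = 33, |b|^2 = 22. cos = 24/sqrt(726).

24/sqrt(726)


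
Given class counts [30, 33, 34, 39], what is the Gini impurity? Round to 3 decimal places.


Total = 136. Proportions: 30/136, 33/136, 34/136, 39/136. sum(p_i^2) = 0.2523. Gini = 1 - 0.2523 = 0.7477, which rounds to 0.748.

0.748


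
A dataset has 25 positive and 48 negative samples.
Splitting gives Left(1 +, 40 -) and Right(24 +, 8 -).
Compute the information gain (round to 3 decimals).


H(parent) = 0.9272. H(left) = 0.1654, H(right) = 0.8113. Weighted = (41/73)*0.1654 + (32/73)*0.8113 = 0.4485. IG = 0.9272 - 0.4485 = 0.4787, which rounds to 0.479.

0.479


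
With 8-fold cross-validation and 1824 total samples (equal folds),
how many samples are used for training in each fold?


Each validation fold has 1824/8 = 228 samples. Training set = 1824 - 228 = 1596.

1596


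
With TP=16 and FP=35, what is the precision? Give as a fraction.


Precision = TP / (TP + FP) = 16 / 51 = 16/51.

16/51


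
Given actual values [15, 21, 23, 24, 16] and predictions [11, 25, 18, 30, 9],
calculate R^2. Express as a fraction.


Mean(y) = 99/5. SS_res = 142. SS_tot = 334/5. R^2 = 1 - 142/(334/5) = -188/167.

-188/167


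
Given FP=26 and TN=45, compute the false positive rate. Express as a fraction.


FPR = FP / (FP + TN) = 26 / 71 = 26/71.

26/71


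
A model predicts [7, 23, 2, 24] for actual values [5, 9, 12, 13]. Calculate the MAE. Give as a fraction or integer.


MAE = (1/4) * (|5-7|=2 + |9-23|=14 + |12-2|=10 + |13-24|=11). Sum = 37. MAE = 37/4.

37/4


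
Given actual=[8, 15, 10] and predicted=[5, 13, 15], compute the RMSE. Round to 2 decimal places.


MSE = 12.6667. RMSE = sqrt(12.6667) = 3.56.

3.56


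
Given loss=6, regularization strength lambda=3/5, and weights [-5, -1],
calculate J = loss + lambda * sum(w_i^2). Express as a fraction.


L2 sq norm = sum(w^2) = 26. J = 6 + 3/5 * 26 = 108/5.

108/5


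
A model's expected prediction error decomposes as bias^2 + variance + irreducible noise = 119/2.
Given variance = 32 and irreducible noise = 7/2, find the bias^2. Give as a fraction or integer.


Total error = bias^2 + variance + irreducible noise. So bias^2 = 119/2 - 32 - 7/2 = 24.

24


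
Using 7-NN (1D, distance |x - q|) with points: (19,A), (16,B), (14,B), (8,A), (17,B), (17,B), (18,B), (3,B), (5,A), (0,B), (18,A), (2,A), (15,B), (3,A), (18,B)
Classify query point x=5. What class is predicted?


Distances: |19-5|=14, |16-5|=11, |14-5|=9, |8-5|=3, |17-5|=12, |17-5|=12, |18-5|=13, |3-5|=2, |5-5|=0, |0-5|=5, |18-5|=13, |2-5|=3, |15-5|=10, |3-5|=2, |18-5|=13. 7 nearest: (5,A), (3,A), (3,B), (8,A), (2,A), (0,B), (14,B). Counts: {'A': 4, 'B': 3}. Majority class: A.

A


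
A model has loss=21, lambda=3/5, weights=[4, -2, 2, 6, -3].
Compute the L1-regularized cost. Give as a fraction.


L1 norm = sum(|w|) = 17. J = 21 + 3/5 * 17 = 156/5.

156/5


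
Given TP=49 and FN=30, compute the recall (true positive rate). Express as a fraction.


Recall = TP / (TP + FN) = 49 / 79 = 49/79.

49/79


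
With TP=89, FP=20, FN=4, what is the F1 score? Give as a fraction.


Precision = 89/109 = 89/109. Recall = 89/93 = 89/93. F1 = 2*P*R/(P+R) = 89/101.

89/101


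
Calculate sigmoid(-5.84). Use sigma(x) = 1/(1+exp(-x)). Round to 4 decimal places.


sigma(-5.84) = 1/(1+e^(5.84)) = 1/(1+343.779341) = 1/344.779341 = 0.0029.

0.0029


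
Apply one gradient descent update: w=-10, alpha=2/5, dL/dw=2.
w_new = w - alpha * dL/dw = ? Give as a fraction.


w_new = -10 - 2/5 * 2 = -10 - 4/5 = -54/5.

-54/5


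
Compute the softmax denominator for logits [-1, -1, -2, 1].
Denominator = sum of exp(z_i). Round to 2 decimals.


Denom = e^-1=0.3679 + e^-1=0.3679 + e^-2=0.1353 + e^1=2.7183. Sum = 3.5894, which rounds to 3.59.

3.59


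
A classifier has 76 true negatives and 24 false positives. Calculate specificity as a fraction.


Specificity = TN / (TN + FP) = 76 / 100 = 19/25.

19/25


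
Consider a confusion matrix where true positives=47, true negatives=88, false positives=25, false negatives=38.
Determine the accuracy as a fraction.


Accuracy = (TP + TN) / (TP + TN + FP + FN) = (47 + 88) / 198 = 15/22.

15/22


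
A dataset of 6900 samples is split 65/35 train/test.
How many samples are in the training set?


Test set = 6900 * 35% = 2415. Training set = 6900 - 2415 = 4485.

4485


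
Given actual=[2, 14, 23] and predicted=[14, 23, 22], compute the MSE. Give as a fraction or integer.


MSE = (1/3) * ((2-14)^2=144 + (14-23)^2=81 + (23-22)^2=1). Sum = 226. MSE = 226/3.

226/3


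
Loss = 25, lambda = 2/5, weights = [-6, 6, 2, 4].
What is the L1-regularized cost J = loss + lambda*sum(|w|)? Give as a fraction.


L1 norm = sum(|w|) = 18. J = 25 + 2/5 * 18 = 161/5.

161/5


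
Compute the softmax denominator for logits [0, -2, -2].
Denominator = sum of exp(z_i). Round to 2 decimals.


Denom = e^0=1.0000 + e^-2=0.1353 + e^-2=0.1353. Sum = 1.2706, which rounds to 1.27.

1.27


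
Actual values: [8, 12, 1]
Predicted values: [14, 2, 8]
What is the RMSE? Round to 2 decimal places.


MSE = 61.6667. RMSE = sqrt(61.6667) = 7.85.

7.85


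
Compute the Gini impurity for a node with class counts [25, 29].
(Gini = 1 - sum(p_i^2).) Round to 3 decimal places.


Total = 54. Proportions: 25/54, 29/54. sum(p_i^2) = 0.5027. Gini = 1 - 0.5027 = 0.4973, which rounds to 0.497.

0.497


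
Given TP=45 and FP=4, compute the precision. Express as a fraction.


Precision = TP / (TP + FP) = 45 / 49 = 45/49.

45/49


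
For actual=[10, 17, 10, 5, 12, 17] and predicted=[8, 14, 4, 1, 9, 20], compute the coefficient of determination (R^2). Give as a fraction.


Mean(y) = 71/6. SS_res = 83. SS_tot = 641/6. R^2 = 1 - 83/(641/6) = 143/641.

143/641


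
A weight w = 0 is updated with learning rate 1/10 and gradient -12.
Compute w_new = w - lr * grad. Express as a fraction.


w_new = 0 - 1/10 * -12 = 0 - -6/5 = 6/5.

6/5


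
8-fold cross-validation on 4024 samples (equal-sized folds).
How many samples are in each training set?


Each validation fold has 4024/8 = 503 samples. Training set = 4024 - 503 = 3521.

3521


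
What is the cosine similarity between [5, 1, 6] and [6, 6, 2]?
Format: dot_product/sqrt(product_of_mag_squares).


dot = 48. |a|^2 = 62, |b|^2 = 76. cos = 48/sqrt(4712).

48/sqrt(4712)


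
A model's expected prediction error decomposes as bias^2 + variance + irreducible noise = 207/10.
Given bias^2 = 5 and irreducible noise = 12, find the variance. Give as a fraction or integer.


Total error = bias^2 + variance + irreducible noise. So variance = 207/10 - 5 - 12 = 37/10.

37/10


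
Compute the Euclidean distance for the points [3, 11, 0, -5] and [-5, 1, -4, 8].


d = sqrt(sum of squared differences). (3--5)^2=64, (11-1)^2=100, (0--4)^2=16, (-5-8)^2=169. Sum = 349.

sqrt(349)


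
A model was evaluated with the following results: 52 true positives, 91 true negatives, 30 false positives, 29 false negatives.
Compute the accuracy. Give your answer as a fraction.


Accuracy = (TP + TN) / (TP + TN + FP + FN) = (52 + 91) / 202 = 143/202.

143/202


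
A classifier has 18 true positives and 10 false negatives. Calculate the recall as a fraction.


Recall = TP / (TP + FN) = 18 / 28 = 9/14.

9/14


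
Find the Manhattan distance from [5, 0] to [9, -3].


d = sum of absolute differences: |5-9|=4 + |0--3|=3 = 7.

7


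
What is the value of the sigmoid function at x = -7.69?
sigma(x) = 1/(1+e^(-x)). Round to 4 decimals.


sigma(-7.69) = 1/(1+e^(7.69)) = 1/(1+2186.374562) = 1/2187.374562 = 0.0005.

0.0005


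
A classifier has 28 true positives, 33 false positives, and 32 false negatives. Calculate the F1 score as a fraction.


Precision = 28/61 = 28/61. Recall = 28/60 = 7/15. F1 = 2*P*R/(P+R) = 56/121.

56/121


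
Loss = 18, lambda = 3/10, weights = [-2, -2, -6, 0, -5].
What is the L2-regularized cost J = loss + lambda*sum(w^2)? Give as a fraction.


L2 sq norm = sum(w^2) = 69. J = 18 + 3/10 * 69 = 387/10.

387/10


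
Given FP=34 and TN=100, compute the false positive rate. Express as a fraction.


FPR = FP / (FP + TN) = 34 / 134 = 17/67.

17/67


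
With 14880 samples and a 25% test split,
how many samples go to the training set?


Test set = 14880 * 25% = 3720. Training set = 14880 - 3720 = 11160.

11160


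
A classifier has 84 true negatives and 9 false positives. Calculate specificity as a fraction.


Specificity = TN / (TN + FP) = 84 / 93 = 28/31.

28/31
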